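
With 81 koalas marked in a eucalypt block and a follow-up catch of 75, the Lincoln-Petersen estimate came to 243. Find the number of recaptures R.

R = 25

From N = M·C/R: R = M·C / N = 81·75 / 243 = 6075 / 243 = 25.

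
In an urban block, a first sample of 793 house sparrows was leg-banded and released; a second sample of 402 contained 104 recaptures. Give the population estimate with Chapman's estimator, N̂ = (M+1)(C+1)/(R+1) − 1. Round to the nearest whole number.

N̂ = (793+1)(402+1)/(104+1) − 1 = 794·403/105 − 1
= 319982/105 − 1 ≈ 3047.4 − 1 ≈ 3046.4 → 3046

N ≈ 3046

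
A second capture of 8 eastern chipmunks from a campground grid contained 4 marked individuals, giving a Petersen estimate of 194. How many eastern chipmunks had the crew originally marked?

From N = M·C/R: M = N·R / C = 194·4 / 8 = 776 / 8 = 97.

M = 97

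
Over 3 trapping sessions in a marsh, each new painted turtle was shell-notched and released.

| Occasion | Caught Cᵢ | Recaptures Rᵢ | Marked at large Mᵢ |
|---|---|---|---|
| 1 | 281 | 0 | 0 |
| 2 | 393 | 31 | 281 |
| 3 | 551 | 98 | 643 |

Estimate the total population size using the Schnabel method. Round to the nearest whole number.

Σ MᵢCᵢ = 0·281 + 281·393 + 643·551 = 0 + 110433 + 354293 = 464726
Σ Rᵢ = 0 + 31 + 98 = 129
N̂ = 464726 / 129 ≈ 3602.5 → 3603

N ≈ 3603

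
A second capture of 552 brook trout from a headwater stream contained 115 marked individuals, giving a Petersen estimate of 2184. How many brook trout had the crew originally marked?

M = 455

From N = M·C/R: M = N·R / C = 2184·115 / 552 = 251160 / 552 = 455.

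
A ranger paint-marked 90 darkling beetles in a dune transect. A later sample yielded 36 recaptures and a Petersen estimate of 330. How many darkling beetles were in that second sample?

C = 132

From N = M·C/R: C = N·R / M = 330·36 / 90 = 11880 / 90 = 132.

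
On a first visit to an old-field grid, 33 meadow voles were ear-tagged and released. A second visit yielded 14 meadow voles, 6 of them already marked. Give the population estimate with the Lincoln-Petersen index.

If marked individuals mix randomly, R/C ≈ M/N, giving N ≈ M·C/R.
N = (33 × 14) / 6 = 462 / 6 = 77

N = 77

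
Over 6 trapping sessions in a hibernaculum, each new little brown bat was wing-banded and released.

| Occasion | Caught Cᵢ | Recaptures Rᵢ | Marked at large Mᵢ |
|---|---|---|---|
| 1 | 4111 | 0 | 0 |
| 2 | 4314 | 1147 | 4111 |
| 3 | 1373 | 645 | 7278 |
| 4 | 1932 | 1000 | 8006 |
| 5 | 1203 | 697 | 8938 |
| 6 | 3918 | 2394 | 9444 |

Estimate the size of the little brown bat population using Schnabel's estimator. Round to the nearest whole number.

Σ MᵢCᵢ = 0·4111 + 4111·4314 + 7278·1373 + 8006·1932 + 8938·1203 + 9444·3918 = 0 + 17734854 + 9992694 + 15467592 + 10752414 + 37001592 = 90949146
Σ Rᵢ = 0 + 1147 + 645 + 1000 + 697 + 2394 = 5883
N̂ = 90949146 / 5883 ≈ 15459.7 → 15460

N ≈ 15,460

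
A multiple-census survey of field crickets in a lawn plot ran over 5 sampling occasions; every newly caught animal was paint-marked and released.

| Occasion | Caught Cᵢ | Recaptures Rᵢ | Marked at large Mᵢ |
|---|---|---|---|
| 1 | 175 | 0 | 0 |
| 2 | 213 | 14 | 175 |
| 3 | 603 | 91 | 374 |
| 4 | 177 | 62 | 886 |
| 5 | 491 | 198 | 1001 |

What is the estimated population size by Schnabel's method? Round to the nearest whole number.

Σ MᵢCᵢ = 0·175 + 175·213 + 374·603 + 886·177 + 1001·491 = 0 + 37275 + 225522 + 156822 + 491491 = 911110
Σ Rᵢ = 0 + 14 + 91 + 62 + 198 = 365
N̂ = 911110 / 365 ≈ 2496.2 → 2496

N ≈ 2496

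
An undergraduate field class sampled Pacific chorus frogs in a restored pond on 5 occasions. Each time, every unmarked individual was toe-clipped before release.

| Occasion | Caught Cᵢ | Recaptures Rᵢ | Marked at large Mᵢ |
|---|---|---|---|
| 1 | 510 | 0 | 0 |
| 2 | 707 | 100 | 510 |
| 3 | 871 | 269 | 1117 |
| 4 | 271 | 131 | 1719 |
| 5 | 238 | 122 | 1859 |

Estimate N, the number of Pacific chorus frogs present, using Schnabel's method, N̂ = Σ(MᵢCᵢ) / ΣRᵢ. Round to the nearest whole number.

N ≈ 3604

Σ MᵢCᵢ = 0·510 + 510·707 + 1117·871 + 1719·271 + 1859·238 = 0 + 360570 + 972907 + 465849 + 442442 = 2241768
Σ Rᵢ = 0 + 100 + 269 + 131 + 122 = 622
N̂ = 2241768 / 622 ≈ 3604.1 → 3604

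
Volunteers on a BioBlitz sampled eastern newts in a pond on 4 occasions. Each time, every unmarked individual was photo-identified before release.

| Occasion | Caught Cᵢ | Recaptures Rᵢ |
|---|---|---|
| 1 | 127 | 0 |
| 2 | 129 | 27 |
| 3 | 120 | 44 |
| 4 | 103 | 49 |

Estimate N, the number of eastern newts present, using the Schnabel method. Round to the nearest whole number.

N ≈ 627

Marked at large before each occasion: Mᵢ = Σⱼ<ᵢ (Cⱼ − Rⱼ) → M1=0, M2=127, M3=229, M4=305
Σ MᵢCᵢ = 0·127 + 127·129 + 229·120 + 305·103 = 0 + 16383 + 27480 + 31415 = 75278
Σ Rᵢ = 0 + 27 + 44 + 49 = 120
N̂ = 75278 / 120 ≈ 627.3 → 627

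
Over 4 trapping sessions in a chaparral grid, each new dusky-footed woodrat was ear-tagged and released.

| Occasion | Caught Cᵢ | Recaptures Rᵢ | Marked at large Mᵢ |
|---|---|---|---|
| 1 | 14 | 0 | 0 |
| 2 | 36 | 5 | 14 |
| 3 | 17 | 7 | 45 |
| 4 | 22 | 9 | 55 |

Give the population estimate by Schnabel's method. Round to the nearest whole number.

Σ MᵢCᵢ = 0·14 + 14·36 + 45·17 + 55·22 = 0 + 504 + 765 + 1210 = 2479
Σ Rᵢ = 0 + 5 + 7 + 9 = 21
N̂ = 2479 / 21 ≈ 118.0 → 118

N ≈ 118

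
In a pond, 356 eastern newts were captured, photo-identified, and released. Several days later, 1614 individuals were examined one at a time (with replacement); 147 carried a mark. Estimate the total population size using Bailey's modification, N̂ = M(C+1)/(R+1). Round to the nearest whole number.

N̂ = 356·(1614+1)/(147+1) = 356·1615/148 = 574940/148 ≈ 3884.7 → 3885

N ≈ 3885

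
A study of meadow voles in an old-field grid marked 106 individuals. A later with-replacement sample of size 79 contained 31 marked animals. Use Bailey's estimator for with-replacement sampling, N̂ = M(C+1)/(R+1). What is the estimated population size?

N = 265

N̂ = 106·(79+1)/(31+1) = 106·80/32 = 8480/32 = 265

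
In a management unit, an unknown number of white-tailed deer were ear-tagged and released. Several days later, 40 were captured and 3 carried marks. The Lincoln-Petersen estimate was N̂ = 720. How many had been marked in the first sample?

M = 54

From N = M·C/R: M = N·R / C = 720·3 / 40 = 2160 / 40 = 54.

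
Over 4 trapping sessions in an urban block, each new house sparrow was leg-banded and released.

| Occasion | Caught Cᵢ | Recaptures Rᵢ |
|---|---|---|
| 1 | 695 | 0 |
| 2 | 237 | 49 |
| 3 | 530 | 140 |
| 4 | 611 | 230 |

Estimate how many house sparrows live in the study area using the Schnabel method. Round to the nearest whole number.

N ≈ 3366

Marked at large before each occasion: Mᵢ = Σⱼ<ᵢ (Cⱼ − Rⱼ) → M1=0, M2=695, M3=883, M4=1273
Σ MᵢCᵢ = 0·695 + 695·237 + 883·530 + 1273·611 = 0 + 164715 + 467990 + 777803 = 1410508
Σ Rᵢ = 0 + 49 + 140 + 230 = 419
N̂ = 1410508 / 419 ≈ 3366.4 → 3366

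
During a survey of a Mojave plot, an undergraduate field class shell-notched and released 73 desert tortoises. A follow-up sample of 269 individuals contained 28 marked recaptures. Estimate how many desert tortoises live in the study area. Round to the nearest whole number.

If marked individuals mix randomly, R/C ≈ M/N, giving N ≈ M·C/R.
N = (73 × 269) / 28 = 19637 / 28 ≈ 701.3 → 701

N ≈ 701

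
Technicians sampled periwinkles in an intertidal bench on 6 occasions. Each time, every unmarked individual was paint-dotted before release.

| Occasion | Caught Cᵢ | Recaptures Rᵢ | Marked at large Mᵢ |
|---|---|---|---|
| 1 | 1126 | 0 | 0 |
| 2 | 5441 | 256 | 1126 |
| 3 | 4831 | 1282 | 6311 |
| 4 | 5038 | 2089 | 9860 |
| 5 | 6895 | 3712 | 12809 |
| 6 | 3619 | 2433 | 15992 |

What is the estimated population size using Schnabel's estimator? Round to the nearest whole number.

Σ MᵢCᵢ = 0·1126 + 1126·5441 + 6311·4831 + 9860·5038 + 12809·6895 + 15992·3619 = 0 + 6126566 + 30488441 + 49674680 + 88318055 + 57875048 = 232482790
Σ Rᵢ = 0 + 256 + 1282 + 2089 + 3712 + 2433 = 9772
N̂ = 232482790 / 9772 ≈ 23790.7 → 23791

N ≈ 23,791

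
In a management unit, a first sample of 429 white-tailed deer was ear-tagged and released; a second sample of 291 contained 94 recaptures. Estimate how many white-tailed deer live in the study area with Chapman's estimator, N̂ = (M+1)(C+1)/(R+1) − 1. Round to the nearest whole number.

N ≈ 1321

N̂ = (429+1)(291+1)/(94+1) − 1 = 430·292/95 − 1
= 125560/95 − 1 ≈ 1321.7 − 1 ≈ 1320.7 → 1321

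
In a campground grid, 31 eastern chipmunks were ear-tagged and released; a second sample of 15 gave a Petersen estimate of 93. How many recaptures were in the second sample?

From N = M·C/R: R = M·C / N = 31·15 / 93 = 465 / 93 = 5.

R = 5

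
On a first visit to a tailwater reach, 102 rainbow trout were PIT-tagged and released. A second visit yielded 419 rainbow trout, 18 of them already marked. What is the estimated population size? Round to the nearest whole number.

N ≈ 2374

The marked fraction in the recapture sample should equal the marked fraction in the population: 18/419 = 102/N.
N = (102 × 419) / 18 = 42738 / 18 ≈ 2374.3 → 2374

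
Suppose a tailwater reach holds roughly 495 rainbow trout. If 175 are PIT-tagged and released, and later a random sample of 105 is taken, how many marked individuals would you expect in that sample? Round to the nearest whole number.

expected recaptures ≈ 37

The marked fraction of the population is 175/495, so in a sample of 105 expect C·(M/N) marked.
E[R] = 175 × 105 / 495 = 18375 / 495 ≈ 37.1 → 37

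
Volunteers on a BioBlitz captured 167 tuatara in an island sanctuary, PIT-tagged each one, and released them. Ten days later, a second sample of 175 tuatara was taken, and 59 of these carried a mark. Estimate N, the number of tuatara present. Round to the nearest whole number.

N ≈ 495

N = (167 × 175) / 59 = 29225 / 59 ≈ 495.3 → 495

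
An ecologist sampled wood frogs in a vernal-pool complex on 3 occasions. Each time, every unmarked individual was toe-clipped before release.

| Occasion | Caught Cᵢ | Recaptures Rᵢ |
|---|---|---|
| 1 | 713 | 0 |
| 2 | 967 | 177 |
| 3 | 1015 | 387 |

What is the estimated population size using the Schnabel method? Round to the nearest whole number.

Marked at large before each occasion: Mᵢ = Σⱼ<ᵢ (Cⱼ − Rⱼ) → M1=0, M2=713, M3=1503
Σ MᵢCᵢ = 0·713 + 713·967 + 1503·1015 = 0 + 689471 + 1525545 = 2215016
Σ Rᵢ = 0 + 177 + 387 = 564
N̂ = 2215016 / 564 ≈ 3927.3 → 3927

N ≈ 3927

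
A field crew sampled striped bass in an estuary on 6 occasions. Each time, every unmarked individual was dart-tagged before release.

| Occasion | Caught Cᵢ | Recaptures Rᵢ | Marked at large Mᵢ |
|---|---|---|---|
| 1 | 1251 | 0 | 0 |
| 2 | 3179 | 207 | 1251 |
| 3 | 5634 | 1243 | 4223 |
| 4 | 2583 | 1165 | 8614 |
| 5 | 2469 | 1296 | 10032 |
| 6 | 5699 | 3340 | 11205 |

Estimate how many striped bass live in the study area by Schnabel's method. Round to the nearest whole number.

Σ MᵢCᵢ = 0·1251 + 1251·3179 + 4223·5634 + 8614·2583 + 10032·2469 + 11205·5699 = 0 + 3976929 + 23792382 + 22249962 + 24769008 + 63857295 = 138645576
Σ Rᵢ = 0 + 207 + 1243 + 1165 + 1296 + 3340 = 7251
N̂ = 138645576 / 7251 ≈ 19120.9 → 19121

N ≈ 19,121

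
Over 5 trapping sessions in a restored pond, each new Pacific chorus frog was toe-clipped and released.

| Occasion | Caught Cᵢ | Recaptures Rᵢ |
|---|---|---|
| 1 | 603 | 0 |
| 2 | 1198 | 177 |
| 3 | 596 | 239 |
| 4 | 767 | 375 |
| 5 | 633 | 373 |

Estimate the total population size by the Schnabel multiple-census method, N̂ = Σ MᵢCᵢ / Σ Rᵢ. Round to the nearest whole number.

N ≈ 4048

Marked at large before each occasion: Mᵢ = Σⱼ<ᵢ (Cⱼ − Rⱼ) → M1=0, M2=603, M3=1624, M4=1981, M5=2373
Σ MᵢCᵢ = 0·603 + 603·1198 + 1624·596 + 1981·767 + 2373·633 = 0 + 722394 + 967904 + 1519427 + 1502109 = 4711834
Σ Rᵢ = 0 + 177 + 239 + 375 + 373 = 1164
N̂ = 4711834 / 1164 ≈ 4048.0 → 4048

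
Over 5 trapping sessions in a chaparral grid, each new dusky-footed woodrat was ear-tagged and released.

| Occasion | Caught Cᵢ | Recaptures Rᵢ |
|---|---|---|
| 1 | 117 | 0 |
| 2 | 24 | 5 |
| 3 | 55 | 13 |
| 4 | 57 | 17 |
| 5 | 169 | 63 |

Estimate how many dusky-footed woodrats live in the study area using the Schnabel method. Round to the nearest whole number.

Marked at large before each occasion: Mᵢ = Σⱼ<ᵢ (Cⱼ − Rⱼ) → M1=0, M2=117, M3=136, M4=178, M5=218
Σ MᵢCᵢ = 0·117 + 117·24 + 136·55 + 178·57 + 218·169 = 0 + 2808 + 7480 + 10146 + 36842 = 57276
Σ Rᵢ = 0 + 5 + 13 + 17 + 63 = 98
N̂ = 57276 / 98 ≈ 584.4 → 584

N ≈ 584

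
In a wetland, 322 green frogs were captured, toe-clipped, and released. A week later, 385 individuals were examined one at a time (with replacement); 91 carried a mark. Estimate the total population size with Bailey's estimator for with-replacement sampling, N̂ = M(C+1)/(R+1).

N̂ = 322·(385+1)/(91+1) = 322·386/92 = 124292/92 = 1351

N = 1351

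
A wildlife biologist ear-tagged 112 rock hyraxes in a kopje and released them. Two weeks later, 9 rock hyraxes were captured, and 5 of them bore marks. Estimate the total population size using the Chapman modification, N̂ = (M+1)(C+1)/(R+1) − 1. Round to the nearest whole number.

N ≈ 187

N̂ = (112+1)(9+1)/(5+1) − 1 = 113·10/6 − 1
= 1130/6 − 1 ≈ 188.3 − 1 ≈ 187.3 → 187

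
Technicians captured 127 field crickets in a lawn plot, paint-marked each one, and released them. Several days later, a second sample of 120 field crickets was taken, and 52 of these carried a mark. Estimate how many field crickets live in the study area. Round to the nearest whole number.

N ≈ 293

Lincoln-Petersen assumes M/N = R/C, so N = M·C / R.
N = (127 × 120) / 52 = 15240 / 52 ≈ 293.1 → 293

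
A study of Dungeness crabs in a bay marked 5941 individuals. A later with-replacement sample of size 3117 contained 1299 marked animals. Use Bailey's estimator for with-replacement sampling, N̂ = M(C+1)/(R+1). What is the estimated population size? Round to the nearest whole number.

N ≈ 14,249

N̂ = 5941·(3117+1)/(1299+1) = 5941·3118/1300 = 18524038/1300 ≈ 14249.3 → 14249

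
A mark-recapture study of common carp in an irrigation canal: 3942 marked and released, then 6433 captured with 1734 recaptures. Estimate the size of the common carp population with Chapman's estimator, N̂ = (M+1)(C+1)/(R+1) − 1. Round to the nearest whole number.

N̂ = (3942+1)(6433+1)/(1734+1) − 1 = 3943·6434/1735 − 1
= 25369262/1735 − 1 ≈ 14622.1 − 1 ≈ 14621.1 → 14621

N ≈ 14,621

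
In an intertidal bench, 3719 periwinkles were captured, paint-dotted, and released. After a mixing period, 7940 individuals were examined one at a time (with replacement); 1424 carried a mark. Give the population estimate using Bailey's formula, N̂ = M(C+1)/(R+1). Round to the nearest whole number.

N̂ = 3719·(7940+1)/(1424+1) = 3719·7941/1425 = 29532579/1425 ≈ 20724.6 → 20725

N ≈ 20,725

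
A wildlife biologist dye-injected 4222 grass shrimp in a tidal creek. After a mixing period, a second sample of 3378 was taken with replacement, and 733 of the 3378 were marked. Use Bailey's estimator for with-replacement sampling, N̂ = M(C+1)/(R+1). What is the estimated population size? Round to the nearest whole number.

N̂ = 4222·(3378+1)/(733+1) = 4222·3379/734 = 14266138/734 ≈ 19436.2 → 19436

N ≈ 19,436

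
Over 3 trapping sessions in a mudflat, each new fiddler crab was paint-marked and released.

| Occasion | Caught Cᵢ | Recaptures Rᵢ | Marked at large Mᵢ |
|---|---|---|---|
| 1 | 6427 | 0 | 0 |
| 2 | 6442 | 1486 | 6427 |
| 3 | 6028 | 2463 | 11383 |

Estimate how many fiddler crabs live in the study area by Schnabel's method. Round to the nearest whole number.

N ≈ 27,860

Σ MᵢCᵢ = 0·6427 + 6427·6442 + 11383·6028 = 0 + 41402734 + 68616724 = 110019458
Σ Rᵢ = 0 + 1486 + 2463 = 3949
N̂ = 110019458 / 3949 ≈ 27860.1 → 27860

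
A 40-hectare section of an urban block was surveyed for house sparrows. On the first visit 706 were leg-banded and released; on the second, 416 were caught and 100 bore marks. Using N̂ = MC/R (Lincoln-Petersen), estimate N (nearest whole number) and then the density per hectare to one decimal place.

N̂ = 706·416/100 = 293696/100 ≈ 2937.0 → 2937
Density = N̂ / area = 2937 / 40 ≈ 73.42 → 73.4 per hectare

density ≈ 73.4 house sparrows per hectare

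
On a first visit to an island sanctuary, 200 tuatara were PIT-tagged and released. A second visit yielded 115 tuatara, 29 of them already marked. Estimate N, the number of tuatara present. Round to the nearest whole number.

If marked individuals mix randomly, R/C ≈ M/N, giving N ≈ M·C/R.
N = (200 × 115) / 29 = 23000 / 29 ≈ 793.1 → 793

N ≈ 793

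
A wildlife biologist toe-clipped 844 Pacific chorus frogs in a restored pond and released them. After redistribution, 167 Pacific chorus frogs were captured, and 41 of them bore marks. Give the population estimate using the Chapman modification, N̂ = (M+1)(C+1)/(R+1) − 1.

N = 3379

N̂ = (844+1)(167+1)/(41+1) − 1 = 845·168/42 − 1
= 141960/42 − 1 = 3380 − 1 = 3379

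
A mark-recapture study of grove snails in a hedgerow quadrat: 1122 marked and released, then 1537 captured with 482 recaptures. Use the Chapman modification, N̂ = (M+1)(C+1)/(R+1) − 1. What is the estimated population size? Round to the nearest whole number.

N̂ = (1122+1)(1537+1)/(482+1) − 1 = 1123·1538/483 − 1
= 1727174/483 − 1 ≈ 3575.9 − 1 ≈ 3574.9 → 3575

N ≈ 3575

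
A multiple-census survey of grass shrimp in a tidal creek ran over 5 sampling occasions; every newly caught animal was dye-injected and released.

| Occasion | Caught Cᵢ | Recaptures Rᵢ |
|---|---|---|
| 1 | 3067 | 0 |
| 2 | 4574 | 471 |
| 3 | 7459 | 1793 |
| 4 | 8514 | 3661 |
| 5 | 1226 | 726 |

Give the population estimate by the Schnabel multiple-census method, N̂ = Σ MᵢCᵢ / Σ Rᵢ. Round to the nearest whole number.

N ≈ 29,842

Marked at large before each occasion: Mᵢ = Σⱼ<ᵢ (Cⱼ − Rⱼ) → M1=0, M2=3067, M3=7170, M4=12836, M5=17689
Σ MᵢCᵢ = 0·3067 + 3067·4574 + 7170·7459 + 12836·8514 + 17689·1226 = 0 + 14028458 + 53481030 + 109285704 + 21686714 = 198481906
Σ Rᵢ = 0 + 471 + 1793 + 3661 + 726 = 6651
N̂ = 198481906 / 6651 ≈ 29842.4 → 29842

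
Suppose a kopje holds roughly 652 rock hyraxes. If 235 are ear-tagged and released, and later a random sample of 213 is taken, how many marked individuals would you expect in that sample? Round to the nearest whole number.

expected recaptures ≈ 77

The marked fraction of the population is 235/652, so in a sample of 213 expect C·(M/N) marked.
E[R] = 235 × 213 / 652 = 50055 / 652 ≈ 76.8 → 77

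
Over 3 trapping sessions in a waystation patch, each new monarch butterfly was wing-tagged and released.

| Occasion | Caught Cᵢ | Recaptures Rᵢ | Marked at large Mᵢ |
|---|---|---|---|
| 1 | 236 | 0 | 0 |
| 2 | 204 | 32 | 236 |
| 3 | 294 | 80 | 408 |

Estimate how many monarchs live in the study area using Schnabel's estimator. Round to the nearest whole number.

Σ MᵢCᵢ = 0·236 + 236·204 + 408·294 = 0 + 48144 + 119952 = 168096
Σ Rᵢ = 0 + 32 + 80 = 112
N̂ = 168096 / 112 ≈ 1500.9 → 1501

N ≈ 1501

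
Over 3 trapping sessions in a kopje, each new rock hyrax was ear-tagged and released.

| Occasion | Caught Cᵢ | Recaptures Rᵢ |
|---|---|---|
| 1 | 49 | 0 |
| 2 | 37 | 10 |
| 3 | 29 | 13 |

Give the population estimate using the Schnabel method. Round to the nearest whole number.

Marked at large before each occasion: Mᵢ = Σⱼ<ᵢ (Cⱼ − Rⱼ) → M1=0, M2=49, M3=76
Σ MᵢCᵢ = 0·49 + 49·37 + 76·29 = 0 + 1813 + 2204 = 4017
Σ Rᵢ = 0 + 10 + 13 = 23
N̂ = 4017 / 23 ≈ 174.7 → 175

N ≈ 175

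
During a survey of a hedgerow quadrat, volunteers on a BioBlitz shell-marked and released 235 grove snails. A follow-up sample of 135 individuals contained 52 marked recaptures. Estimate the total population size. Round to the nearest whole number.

N ≈ 610

Lincoln-Petersen assumes M/N = R/C, so N = M·C / R.
N = (235 × 135) / 52 = 31725 / 52 ≈ 610.1 → 610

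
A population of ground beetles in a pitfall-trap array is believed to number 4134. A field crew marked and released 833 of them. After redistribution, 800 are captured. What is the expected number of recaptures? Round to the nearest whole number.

The marked fraction of the population is 833/4134, so in a sample of 800 expect C·(M/N) marked.
E[R] = 833 × 800 / 4134 = 666400 / 4134 ≈ 161.2 → 161

expected recaptures ≈ 161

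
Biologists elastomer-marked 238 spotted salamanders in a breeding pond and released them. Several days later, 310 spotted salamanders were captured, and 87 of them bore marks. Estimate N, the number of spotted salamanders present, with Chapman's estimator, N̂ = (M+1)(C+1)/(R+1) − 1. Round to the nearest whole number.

N̂ = (238+1)(310+1)/(87+1) − 1 = 239·311/88 − 1
= 74329/88 − 1 ≈ 844.6 − 1 ≈ 843.6 → 844

N ≈ 844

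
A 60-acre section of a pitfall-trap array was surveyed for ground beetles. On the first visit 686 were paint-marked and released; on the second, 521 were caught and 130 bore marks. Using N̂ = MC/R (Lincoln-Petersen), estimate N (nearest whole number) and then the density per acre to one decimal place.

N̂ = 686·521/130 = 357406/130 ≈ 2749.3 → 2749
Density = N̂ / area = 2749 / 60 ≈ 45.82 → 45.8 per acre

density ≈ 45.8 ground beetles per acre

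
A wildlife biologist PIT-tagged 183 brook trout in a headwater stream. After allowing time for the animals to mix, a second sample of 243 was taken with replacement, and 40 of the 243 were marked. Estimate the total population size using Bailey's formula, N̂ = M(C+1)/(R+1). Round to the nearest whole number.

N̂ = 183·(243+1)/(40+1) = 183·244/41 = 44652/41 ≈ 1089.1 → 1089

N ≈ 1089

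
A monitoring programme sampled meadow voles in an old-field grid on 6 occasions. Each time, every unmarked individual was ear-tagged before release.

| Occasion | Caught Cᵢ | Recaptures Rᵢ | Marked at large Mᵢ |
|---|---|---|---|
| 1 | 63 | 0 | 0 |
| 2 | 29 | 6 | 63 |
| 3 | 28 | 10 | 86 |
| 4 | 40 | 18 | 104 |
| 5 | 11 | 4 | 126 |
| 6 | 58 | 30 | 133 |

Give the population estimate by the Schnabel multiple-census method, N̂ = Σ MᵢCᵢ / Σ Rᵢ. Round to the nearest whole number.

Σ MᵢCᵢ = 0·63 + 63·29 + 86·28 + 104·40 + 126·11 + 133·58 = 0 + 1827 + 2408 + 4160 + 1386 + 7714 = 17495
Σ Rᵢ = 0 + 6 + 10 + 18 + 4 + 30 = 68
N̂ = 17495 / 68 ≈ 257.3 → 257

N ≈ 257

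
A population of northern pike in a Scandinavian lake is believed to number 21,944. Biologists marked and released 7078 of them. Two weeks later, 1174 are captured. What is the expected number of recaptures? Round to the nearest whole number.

expected recaptures ≈ 379

The marked fraction of the population is 7078/21944, so in a sample of 1174 expect C·(M/N) marked.
E[R] = 7078 × 1174 / 21944 = 8309572 / 21944 ≈ 378.7 → 379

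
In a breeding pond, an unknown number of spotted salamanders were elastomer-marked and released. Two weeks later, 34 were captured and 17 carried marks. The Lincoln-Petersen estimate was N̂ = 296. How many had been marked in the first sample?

From N = M·C/R: M = N·R / C = 296·17 / 34 = 5032 / 34 = 148.

M = 148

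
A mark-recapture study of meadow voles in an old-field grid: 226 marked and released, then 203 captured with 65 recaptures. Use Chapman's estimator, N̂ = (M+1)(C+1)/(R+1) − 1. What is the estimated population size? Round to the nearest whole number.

N ≈ 701

N̂ = (226+1)(203+1)/(65+1) − 1 = 227·204/66 − 1
= 46308/66 − 1 ≈ 701.6 − 1 ≈ 700.6 → 701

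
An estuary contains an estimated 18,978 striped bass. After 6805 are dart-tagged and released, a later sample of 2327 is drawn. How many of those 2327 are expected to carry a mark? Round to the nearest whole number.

Expected recaptures E[R] = M·C / N.
E[R] = 6805 × 2327 / 18978 = 15835235 / 18978 ≈ 834.4 → 834

expected recaptures ≈ 834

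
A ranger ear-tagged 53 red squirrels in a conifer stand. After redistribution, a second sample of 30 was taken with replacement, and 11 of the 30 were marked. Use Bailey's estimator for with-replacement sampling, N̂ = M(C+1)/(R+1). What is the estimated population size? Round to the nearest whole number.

N̂ = 53·(30+1)/(11+1) = 53·31/12 = 1643/12 ≈ 136.9 → 137

N ≈ 137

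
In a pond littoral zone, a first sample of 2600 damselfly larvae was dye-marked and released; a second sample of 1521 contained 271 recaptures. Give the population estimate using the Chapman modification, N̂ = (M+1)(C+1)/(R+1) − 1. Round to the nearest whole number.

N ≈ 14,553

N̂ = (2600+1)(1521+1)/(271+1) − 1 = 2601·1522/272 − 1
= 3958722/272 − 1 ≈ 14554.1 − 1 ≈ 14553.1 → 14553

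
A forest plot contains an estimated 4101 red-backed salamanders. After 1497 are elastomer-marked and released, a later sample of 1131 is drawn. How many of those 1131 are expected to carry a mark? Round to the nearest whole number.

expected recaptures ≈ 413

Expected recaptures E[R] = M·C / N.
E[R] = 1497 × 1131 / 4101 = 1693107 / 4101 ≈ 412.9 → 413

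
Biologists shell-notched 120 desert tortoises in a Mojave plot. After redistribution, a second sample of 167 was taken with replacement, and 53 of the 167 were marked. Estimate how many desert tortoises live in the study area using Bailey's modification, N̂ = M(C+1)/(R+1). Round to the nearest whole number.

N ≈ 373

N̂ = 120·(167+1)/(53+1) = 120·168/54 = 20160/54 ≈ 373.3 → 373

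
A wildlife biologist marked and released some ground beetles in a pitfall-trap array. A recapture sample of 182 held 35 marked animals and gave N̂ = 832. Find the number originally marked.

From N = M·C/R: M = N·R / C = 832·35 / 182 = 29120 / 182 = 160.

M = 160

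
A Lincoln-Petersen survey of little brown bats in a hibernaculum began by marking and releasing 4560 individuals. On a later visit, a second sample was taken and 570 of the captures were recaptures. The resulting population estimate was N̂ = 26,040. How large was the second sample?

From N = M·C/R: C = N·R / M = 26040·570 / 4560 = 14842800 / 4560 = 3255.

C = 3255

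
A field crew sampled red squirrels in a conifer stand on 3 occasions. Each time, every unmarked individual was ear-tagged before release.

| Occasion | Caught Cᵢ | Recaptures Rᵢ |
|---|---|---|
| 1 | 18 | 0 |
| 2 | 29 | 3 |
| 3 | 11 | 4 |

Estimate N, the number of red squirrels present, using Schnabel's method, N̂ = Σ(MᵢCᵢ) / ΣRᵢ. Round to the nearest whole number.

Marked at large before each occasion: Mᵢ = Σⱼ<ᵢ (Cⱼ − Rⱼ) → M1=0, M2=18, M3=44
Σ MᵢCᵢ = 0·18 + 18·29 + 44·11 = 0 + 522 + 484 = 1006
Σ Rᵢ = 0 + 3 + 4 = 7
N̂ = 1006 / 7 ≈ 143.7 → 144

N ≈ 144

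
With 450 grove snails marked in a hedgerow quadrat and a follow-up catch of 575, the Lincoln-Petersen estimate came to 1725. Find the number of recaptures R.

R = 150

From N = M·C/R: R = M·C / N = 450·575 / 1725 = 258750 / 1725 = 150.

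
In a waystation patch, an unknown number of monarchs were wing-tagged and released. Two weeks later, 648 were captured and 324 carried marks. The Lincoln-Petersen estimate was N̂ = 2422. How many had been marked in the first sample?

M = 1211

From N = M·C/R: M = N·R / C = 2422·324 / 648 = 784728 / 648 = 1211.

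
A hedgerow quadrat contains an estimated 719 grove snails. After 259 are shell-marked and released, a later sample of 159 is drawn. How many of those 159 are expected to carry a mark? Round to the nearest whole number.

expected recaptures ≈ 57

The marked fraction of the population is 259/719, so in a sample of 159 expect C·(M/N) marked.
E[R] = 259 × 159 / 719 = 41181 / 719 ≈ 57.3 → 57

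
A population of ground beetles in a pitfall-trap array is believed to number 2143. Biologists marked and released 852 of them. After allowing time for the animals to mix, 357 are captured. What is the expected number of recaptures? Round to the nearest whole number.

Expected recaptures E[R] = M·C / N.
E[R] = 852 × 357 / 2143 = 304164 / 2143 ≈ 141.9 → 142

expected recaptures ≈ 142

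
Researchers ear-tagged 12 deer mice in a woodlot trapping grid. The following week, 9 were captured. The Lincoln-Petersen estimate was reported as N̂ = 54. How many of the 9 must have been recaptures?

From N = M·C/R: R = M·C / N = 12·9 / 54 = 108 / 54 = 2.

R = 2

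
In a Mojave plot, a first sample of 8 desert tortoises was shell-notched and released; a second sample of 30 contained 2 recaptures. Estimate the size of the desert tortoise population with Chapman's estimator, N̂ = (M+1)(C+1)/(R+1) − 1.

N̂ = (8+1)(30+1)/(2+1) − 1 = 9·31/3 − 1
= 279/3 − 1 = 93 − 1 = 92

N = 92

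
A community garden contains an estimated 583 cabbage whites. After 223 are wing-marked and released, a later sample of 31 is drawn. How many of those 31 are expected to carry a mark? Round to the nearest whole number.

The marked fraction of the population is 223/583, so in a sample of 31 expect C·(M/N) marked.
E[R] = 223 × 31 / 583 = 6913 / 583 ≈ 11.9 → 12

expected recaptures ≈ 12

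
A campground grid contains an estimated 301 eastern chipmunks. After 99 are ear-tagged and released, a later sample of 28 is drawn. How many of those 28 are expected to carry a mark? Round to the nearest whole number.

expected recaptures ≈ 9

The marked fraction of the population is 99/301, so in a sample of 28 expect C·(M/N) marked.
E[R] = 99 × 28 / 301 = 2772 / 301 ≈ 9.2 → 9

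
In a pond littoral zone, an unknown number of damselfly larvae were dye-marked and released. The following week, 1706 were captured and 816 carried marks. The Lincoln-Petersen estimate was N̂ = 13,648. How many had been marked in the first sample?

From N = M·C/R: M = N·R / C = 13648·816 / 1706 = 11136768 / 1706 = 6528.

M = 6528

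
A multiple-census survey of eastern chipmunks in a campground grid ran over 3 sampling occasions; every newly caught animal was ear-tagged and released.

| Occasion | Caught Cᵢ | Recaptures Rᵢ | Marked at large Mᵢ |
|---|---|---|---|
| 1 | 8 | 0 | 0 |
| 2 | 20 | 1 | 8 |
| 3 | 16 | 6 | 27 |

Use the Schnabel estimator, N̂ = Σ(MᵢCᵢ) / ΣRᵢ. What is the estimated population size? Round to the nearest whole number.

Σ MᵢCᵢ = 0·8 + 8·20 + 27·16 = 0 + 160 + 432 = 592
Σ Rᵢ = 0 + 1 + 6 = 7
N̂ = 592 / 7 ≈ 84.6 → 85

N ≈ 85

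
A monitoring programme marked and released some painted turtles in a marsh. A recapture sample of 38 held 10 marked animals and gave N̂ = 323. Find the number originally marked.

M = 85

From N = M·C/R: M = N·R / C = 323·10 / 38 = 3230 / 38 = 85.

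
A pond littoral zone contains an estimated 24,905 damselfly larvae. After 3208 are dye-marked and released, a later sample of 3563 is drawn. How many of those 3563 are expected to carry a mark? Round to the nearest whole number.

expected recaptures ≈ 459

The marked fraction of the population is 3208/24905, so in a sample of 3563 expect C·(M/N) marked.
E[R] = 3208 × 3563 / 24905 = 11430104 / 24905 ≈ 458.9 → 459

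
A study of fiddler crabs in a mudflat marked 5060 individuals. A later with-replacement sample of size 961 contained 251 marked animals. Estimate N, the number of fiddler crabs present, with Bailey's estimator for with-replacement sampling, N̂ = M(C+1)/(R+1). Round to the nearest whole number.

N̂ = 5060·(961+1)/(251+1) = 5060·962/252 = 4867720/252 ≈ 19316.3 → 19316

N ≈ 19,316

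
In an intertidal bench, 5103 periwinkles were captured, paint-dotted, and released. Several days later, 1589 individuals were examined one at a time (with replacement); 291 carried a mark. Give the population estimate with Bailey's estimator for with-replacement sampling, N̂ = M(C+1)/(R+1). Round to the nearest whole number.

N ≈ 27,787

N̂ = 5103·(1589+1)/(291+1) = 5103·1590/292 = 8113770/292 ≈ 27786.9 → 27787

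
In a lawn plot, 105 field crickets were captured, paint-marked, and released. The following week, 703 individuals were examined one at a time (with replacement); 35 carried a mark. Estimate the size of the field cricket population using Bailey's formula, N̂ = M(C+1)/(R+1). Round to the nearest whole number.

N ≈ 2053

N̂ = 105·(703+1)/(35+1) = 105·704/36 = 73920/36 ≈ 2053.3 → 2053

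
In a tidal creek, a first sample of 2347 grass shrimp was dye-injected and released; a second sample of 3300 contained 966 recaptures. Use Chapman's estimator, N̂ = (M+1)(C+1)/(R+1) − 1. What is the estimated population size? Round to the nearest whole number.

N ≈ 8014

N̂ = (2347+1)(3300+1)/(966+1) − 1 = 2348·3301/967 − 1
= 7750748/967 − 1 ≈ 8015.3 − 1 ≈ 8014.3 → 8014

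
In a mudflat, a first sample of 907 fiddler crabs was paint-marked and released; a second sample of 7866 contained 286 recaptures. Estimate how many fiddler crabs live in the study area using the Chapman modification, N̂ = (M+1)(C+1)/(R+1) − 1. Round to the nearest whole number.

N̂ = (907+1)(7866+1)/(286+1) − 1 = 908·7867/287 − 1
= 7143236/287 − 1 ≈ 24889.3 − 1 ≈ 24888.3 → 24888

N ≈ 24,888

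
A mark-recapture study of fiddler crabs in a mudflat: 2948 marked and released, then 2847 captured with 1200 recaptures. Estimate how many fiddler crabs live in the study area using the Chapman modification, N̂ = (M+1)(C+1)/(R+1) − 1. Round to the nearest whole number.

N ≈ 6992

N̂ = (2948+1)(2847+1)/(1200+1) − 1 = 2949·2848/1201 − 1
= 8398752/1201 − 1 ≈ 6993.1 − 1 ≈ 6992.1 → 6992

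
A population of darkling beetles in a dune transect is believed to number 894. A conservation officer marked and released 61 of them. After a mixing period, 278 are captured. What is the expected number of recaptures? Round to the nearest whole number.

expected recaptures ≈ 19

The marked fraction of the population is 61/894, so in a sample of 278 expect C·(M/N) marked.
E[R] = 61 × 278 / 894 = 16958 / 894 ≈ 19.0 → 19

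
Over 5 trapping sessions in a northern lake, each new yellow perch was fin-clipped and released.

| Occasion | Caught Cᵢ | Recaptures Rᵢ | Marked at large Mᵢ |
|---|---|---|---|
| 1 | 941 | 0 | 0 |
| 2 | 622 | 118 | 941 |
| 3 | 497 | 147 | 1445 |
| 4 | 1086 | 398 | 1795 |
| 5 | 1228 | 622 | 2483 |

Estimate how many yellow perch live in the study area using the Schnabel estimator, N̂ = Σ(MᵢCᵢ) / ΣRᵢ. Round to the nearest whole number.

Σ MᵢCᵢ = 0·941 + 941·622 + 1445·497 + 1795·1086 + 2483·1228 = 0 + 585302 + 718165 + 1949370 + 3049124 = 6301961
Σ Rᵢ = 0 + 118 + 147 + 398 + 622 = 1285
N̂ = 6301961 / 1285 ≈ 4904.2 → 4904

N ≈ 4904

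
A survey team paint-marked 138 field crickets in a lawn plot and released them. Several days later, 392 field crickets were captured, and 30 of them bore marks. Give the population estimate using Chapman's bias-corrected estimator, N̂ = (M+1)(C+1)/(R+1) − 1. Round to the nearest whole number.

N ≈ 1761

N̂ = (138+1)(392+1)/(30+1) − 1 = 139·393/31 − 1
= 54627/31 − 1 ≈ 1762.2 − 1 ≈ 1761.2 → 1761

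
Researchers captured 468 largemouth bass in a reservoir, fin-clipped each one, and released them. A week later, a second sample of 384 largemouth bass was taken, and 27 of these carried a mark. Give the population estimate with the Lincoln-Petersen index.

N = 6656

N = (468 × 384) / 27 = 179712 / 27 = 6656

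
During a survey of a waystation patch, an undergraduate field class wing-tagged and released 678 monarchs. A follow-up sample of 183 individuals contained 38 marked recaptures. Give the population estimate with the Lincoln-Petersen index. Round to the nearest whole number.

The marked fraction in the recapture sample should equal the marked fraction in the population: 38/183 = 678/N.
N = (678 × 183) / 38 = 124074 / 38 ≈ 3265.1 → 3265

N ≈ 3265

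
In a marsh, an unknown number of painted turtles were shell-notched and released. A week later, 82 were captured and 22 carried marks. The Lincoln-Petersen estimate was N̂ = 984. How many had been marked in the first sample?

M = 264

From N = M·C/R: M = N·R / C = 984·22 / 82 = 21648 / 82 = 264.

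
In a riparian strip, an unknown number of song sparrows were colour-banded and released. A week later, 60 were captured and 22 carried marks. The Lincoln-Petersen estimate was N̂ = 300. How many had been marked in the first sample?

M = 110

From N = M·C/R: M = N·R / C = 300·22 / 60 = 6600 / 60 = 110.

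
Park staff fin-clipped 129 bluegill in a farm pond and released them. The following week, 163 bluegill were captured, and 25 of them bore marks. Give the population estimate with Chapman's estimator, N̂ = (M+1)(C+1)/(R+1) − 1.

N̂ = (129+1)(163+1)/(25+1) − 1 = 130·164/26 − 1
= 21320/26 − 1 = 820 − 1 = 819

N = 819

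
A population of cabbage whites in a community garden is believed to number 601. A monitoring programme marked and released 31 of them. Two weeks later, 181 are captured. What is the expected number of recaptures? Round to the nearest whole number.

Expected recaptures E[R] = M·C / N.
E[R] = 31 × 181 / 601 = 5611 / 601 ≈ 9.3 → 9

expected recaptures ≈ 9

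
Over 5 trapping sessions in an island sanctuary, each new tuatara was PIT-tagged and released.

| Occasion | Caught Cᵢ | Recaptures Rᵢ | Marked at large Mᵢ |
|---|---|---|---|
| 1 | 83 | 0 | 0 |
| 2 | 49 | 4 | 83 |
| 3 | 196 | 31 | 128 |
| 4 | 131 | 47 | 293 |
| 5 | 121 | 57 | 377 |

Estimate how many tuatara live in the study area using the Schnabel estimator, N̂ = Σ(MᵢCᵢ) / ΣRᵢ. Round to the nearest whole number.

N ≈ 814

Σ MᵢCᵢ = 0·83 + 83·49 + 128·196 + 293·131 + 377·121 = 0 + 4067 + 25088 + 38383 + 45617 = 113155
Σ Rᵢ = 0 + 4 + 31 + 47 + 57 = 139
N̂ = 113155 / 139 ≈ 814.1 → 814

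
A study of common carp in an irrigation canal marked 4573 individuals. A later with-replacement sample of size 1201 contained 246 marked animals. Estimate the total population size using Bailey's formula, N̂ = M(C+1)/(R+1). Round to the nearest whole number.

N ≈ 22,254

N̂ = 4573·(1201+1)/(246+1) = 4573·1202/247 = 5496746/247 ≈ 22254.0 → 22254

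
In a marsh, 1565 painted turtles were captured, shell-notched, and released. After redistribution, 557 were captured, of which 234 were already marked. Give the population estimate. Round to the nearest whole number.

N ≈ 3725

Lincoln-Petersen assumes M/N = R/C, so N = M·C / R.
N = (1565 × 557) / 234 = 871705 / 234 ≈ 3725.2 → 3725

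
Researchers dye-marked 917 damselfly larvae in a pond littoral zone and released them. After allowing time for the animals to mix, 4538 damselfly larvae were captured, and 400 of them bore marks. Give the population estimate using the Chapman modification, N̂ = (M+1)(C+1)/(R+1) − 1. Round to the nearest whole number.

N ≈ 10,390

N̂ = (917+1)(4538+1)/(400+1) − 1 = 918·4539/401 − 1
= 4166802/401 − 1 ≈ 10391.0 − 1 ≈ 10390.0 → 10390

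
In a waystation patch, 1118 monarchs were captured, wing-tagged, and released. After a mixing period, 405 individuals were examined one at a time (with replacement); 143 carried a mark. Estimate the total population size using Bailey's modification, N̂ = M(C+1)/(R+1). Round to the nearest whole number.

N ≈ 3152

N̂ = 1118·(405+1)/(143+1) = 1118·406/144 = 453908/144 ≈ 3152.1 → 3152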